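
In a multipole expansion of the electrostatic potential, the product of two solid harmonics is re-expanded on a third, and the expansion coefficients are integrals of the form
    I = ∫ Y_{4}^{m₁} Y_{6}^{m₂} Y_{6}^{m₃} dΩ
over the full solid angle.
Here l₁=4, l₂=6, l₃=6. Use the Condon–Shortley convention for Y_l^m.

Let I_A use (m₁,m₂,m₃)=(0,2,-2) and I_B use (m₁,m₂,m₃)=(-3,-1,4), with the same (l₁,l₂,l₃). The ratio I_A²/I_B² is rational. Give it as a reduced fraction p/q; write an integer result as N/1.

Shared (l₁,l₂,l₃)=(4,6,6): N and (l;000)² cancel in I_A²/I_B².
A: Δ = 4!·4!·8!/17! = 1/15315300; Racah Σ t=0..4: t=0:+1/23224320 t=1:−1/181440 t=2:+1/23040 t=3:−1/25920 t=4:+1/331776 = 11/4644864; ⇒ 3j(4 6 6; 0 2 -2)² = 11/55692, sgn +1
B: Δ = 4!·4!·8!/17! = 1/15315300; Racah Σ t=3..4: t=3:−1/207360 t=4:+1/725760 = -1/290304; ⇒ 3j(4 6 6; -3 -1 4)² = 125/7293, sgn -1
I_A²/I_B² = (11/55692)/(125/7293) = 121/10500

121/10500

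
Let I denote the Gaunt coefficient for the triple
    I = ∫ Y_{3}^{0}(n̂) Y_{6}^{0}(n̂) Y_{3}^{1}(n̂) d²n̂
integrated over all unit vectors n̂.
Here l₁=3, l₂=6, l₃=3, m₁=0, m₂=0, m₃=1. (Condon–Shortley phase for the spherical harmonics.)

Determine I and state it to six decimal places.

0.000000

0 + 0 + 1 = 1 ≠ 0: azimuthal integral kills it; I = 0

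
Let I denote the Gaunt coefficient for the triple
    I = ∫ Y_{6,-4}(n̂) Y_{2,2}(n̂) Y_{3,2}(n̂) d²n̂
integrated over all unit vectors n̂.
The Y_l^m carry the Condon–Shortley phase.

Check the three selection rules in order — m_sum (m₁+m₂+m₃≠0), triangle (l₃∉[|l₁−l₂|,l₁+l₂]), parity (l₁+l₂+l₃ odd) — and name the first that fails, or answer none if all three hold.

m₁+m₂+m₃ = -4 + 2 + 2 = 0  ✓
triangle: |6−2|=4 ≤ l₃=3 ≤ 6+2=8  ✗
parity: l₁+l₂+l₃ = 11 is odd

triangle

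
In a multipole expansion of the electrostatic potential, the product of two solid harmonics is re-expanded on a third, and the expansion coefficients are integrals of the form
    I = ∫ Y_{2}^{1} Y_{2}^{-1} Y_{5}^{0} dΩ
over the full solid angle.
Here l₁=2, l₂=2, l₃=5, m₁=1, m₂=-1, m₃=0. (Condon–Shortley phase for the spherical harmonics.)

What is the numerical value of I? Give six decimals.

|2−2|≤5≤2+2 violated ⇒ I = 0

0.000000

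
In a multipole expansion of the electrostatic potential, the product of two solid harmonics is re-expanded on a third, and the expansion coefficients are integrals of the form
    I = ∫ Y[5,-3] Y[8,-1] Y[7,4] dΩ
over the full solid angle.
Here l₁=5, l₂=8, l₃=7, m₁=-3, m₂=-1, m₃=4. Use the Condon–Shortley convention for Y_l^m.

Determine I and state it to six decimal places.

Checks pass: Σm=0; 20 even; l₃=7∈[3,13].
(2·5+1)(2·8+1)(2·7+1) = 2805
Δ: 6! 4! 10! / 21! → 1/814773960
sum: t=1:−1/87091200 t=2:+1/4976640 t=3:−1/2073600 t=4:+1/4976640 t=5:−1/87091200 = -1/9676800
3j²(5 8 7; 0 0 0) = Δ·Π!·Σ² = 360/46189  (sign +1)
sum: t=4:+1/34836480 t=5:−1/58060800 t=6:+1/1045094400 = 13/1045094400
3j²(5 8 7; -3 -1 4) = Δ·Π!·Σ² = 13/1938  (sign -1)
combine: 4πI² = 2805·360/46189·13/1938 = 900/6137
take √, sign -1: I = -0.10802848

-0.108028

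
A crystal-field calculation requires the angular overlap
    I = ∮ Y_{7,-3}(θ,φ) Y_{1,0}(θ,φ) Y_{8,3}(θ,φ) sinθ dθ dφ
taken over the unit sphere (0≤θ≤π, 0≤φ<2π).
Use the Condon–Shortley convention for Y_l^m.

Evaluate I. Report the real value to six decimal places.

-0.226917

Checks pass: Σm=0; 16 even; l₃=8∈[6,8].
(2·7+1)(2·1+1)(2·8+1) = 765
Δ: 0! 14! 2! / 17! → 1/2040
sum: t=0:+1/25401600 = 1/25401600
3j²(7 1 8; 0 0 0) = Δ·Π!·Σ² = 8/255  (sign +1)
sum: t=0:+1/87091200 = 1/87091200
3j²(7 1 8; -3 0 3) = Δ·Π!·Σ² = 11/408  (sign -1)
combine: 4πI² = 765·8/255·11/408 = 11/17
take √, sign -1: I = -0.22691696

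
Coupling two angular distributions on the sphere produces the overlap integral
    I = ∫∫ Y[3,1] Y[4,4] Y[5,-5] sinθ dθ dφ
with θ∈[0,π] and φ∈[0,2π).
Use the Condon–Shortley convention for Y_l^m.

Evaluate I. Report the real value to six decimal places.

0.189625

Checks pass: Σm=0; 12 even; l₃=5∈[1,7].
(2·3+1)(2·4+1)(2·5+1) = 693
Δ: 2! 4! 6! / 13! → 1/180180
sum: t=0:+1/576 t=1:−1/144 t=2:+1/576 = -1/288
3j²(3 4 5; 0 0 0) = Δ·Π!·Σ² = 20/1001  (sign +1)
sum: t=2:+1/34560 = 1/34560
3j²(3 4 5; 1 4 -5) = Δ·Π!·Σ² = 14/429  (sign +1)
combine: 4πI² = 693·20/1001·14/429 = 840/1859
take √, sign +1: I = 0.18962475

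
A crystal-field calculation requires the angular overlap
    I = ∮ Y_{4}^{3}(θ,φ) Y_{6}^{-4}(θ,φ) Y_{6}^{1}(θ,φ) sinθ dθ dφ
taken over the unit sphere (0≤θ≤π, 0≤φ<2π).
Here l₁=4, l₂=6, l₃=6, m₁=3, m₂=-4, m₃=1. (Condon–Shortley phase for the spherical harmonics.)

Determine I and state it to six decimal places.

-0.154578

Checks pass: Σm=0; 16 even; l₃=6∈[2,10].
(2·4+1)(2·6+1)(2·6+1) = 1521
Δ: 4! 4! 8! / 17! → 1/15315300
sum: t=0:+1/829440 t=1:−1/25920 t=2:+1/9216 t=3:−1/25920 t=4:+1/829440 = 7/207360
3j²(4 6 6; 0 0 0) = Δ·Π!·Σ² = 28/2431  (sign +1)
sum: t=0:+1/207360 t=1:−1/725760 = 1/290304
3j²(4 6 6; 3 -4 1) = Δ·Π!·Σ² = 125/7293  (sign -1)
combine: 4πI² = 1521·28/2431·125/7293 = 10500/34969
take √, sign -1: I = -0.15457815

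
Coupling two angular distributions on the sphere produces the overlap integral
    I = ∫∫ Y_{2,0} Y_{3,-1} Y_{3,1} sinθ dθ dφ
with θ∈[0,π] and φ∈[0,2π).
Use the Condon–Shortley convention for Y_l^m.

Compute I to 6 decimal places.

-0.126157

Rules hold: Σm=0, L=8 even, 1≤3≤5.
N = 5·7·7 = 245
Δ = 2!·2!·4!/9! = 1/3780
Racah Σ t=0..2: t=0:+1/24 t=1:−1/4 t=2:+1/24 = -1/6
⇒ 3j(2 3 3; 0 0 0)² = 4/105, sgn +1
Racah Σ t=0..2: t=0:+1/16 t=1:−1/6 t=2:+1/96 = -3/32
⇒ 3j(2 3 3; 0 -1 1)² = 3/140, sgn -1
4πI² = N·(3j₀)²·(3jₘ)² = 1/5
I = -1·√(0.2/4π) = -0.12615663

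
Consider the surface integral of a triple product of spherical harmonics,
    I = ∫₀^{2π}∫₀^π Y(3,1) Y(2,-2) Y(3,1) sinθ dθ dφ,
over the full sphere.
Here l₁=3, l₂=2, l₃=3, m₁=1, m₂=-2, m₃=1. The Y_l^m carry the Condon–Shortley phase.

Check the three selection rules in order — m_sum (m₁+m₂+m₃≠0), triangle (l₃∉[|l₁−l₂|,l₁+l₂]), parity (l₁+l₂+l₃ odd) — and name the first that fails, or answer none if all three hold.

Σmᵢ = 0  ✓
l₃∈[|l₁−l₂|,l₁+l₂]=[1,5], have l₃=3  ✓
Σlᵢ = 8 ⇒ even  ✓

none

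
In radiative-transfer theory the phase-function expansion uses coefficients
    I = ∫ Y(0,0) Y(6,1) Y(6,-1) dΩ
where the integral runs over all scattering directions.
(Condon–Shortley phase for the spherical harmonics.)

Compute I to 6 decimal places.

Checks pass: Σm=0; 12 even; l₃=6∈[6,6].
(2·0+1)(2·6+1)(2·6+1) = 169
Δ: 0! 0! 12! / 13! → 1/13
sum: t=0:+1/518400 = 1/518400
3j²(0 6 6; 0 0 0) = Δ·Π!·Σ² = 1/13  (sign +1)
sum: t=0:+1/604800 = 1/604800
3j²(0 6 6; 0 1 -1) = Δ·Π!·Σ² = 1/13  (sign -1)
combine: 4πI² = 169·1/13·1/13 = 1/1
take √, sign -1: I = -0.28209479

-0.282095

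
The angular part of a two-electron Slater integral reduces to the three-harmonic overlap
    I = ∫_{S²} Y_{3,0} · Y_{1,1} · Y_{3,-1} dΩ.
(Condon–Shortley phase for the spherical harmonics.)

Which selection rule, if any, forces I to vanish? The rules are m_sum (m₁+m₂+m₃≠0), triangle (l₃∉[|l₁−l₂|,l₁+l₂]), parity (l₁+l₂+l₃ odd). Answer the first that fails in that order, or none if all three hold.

parity

Σmᵢ = 0  ✓
l₃∈[|l₁−l₂|,l₁+l₂]=[2,4], have l₃=3  ✓
Σlᵢ = 7 ⇒ odd  ✗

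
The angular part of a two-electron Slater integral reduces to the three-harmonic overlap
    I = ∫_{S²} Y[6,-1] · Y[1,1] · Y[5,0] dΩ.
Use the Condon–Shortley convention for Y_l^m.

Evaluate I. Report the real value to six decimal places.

m-sum 0 ✓  L=12 even ✓  5≤5≤7 ✓
Π(2lᵢ+1) = 13×3×11 = 429
triangle coeff Δ(6,1,5) = 1/858
Σ_t [1,1]: t=1:−1/14400 = -1/14400
(3j)²=6/143 [(6 1 5; 0 0 0)], sign=+1
Σ_t [2,2]: t=2:+1/28800 = 1/28800
(3j)²=7/286 [(6 1 5; -1 1 0)], sign=-1
⇒ 4πI² = 63/143
I = (-1)√(63/143/(4π)) = -0.18723944

-0.187239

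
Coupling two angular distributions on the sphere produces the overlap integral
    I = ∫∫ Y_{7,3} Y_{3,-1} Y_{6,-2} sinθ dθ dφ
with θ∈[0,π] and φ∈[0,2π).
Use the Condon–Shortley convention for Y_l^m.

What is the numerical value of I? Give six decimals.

-0.150285

Rules hold: Σm=0, L=16 even, 4≤6≤10.
N = 15·7·13 = 1365
Δ = 4!·10!·2!/17! = 1/2042040
Racah Σ t=1..3: t=1:−1/207360 t=2:+1/57600 t=3:−1/207360 = 1/129600
⇒ 3j(7 3 6; 0 0 0)² = 168/12155, sgn +1
Racah Σ t=0..2: t=0:+1/829440 t=1:−1/181440 t=2:+1/645120 = -1/362880
⇒ 3j(7 3 6; 3 -1 -2)² = 256/17017, sgn -1
4πI² = N·(3j₀)²·(3jₘ)² = 129024/454597
I = -1·√(0.283821/4π) = -0.15028548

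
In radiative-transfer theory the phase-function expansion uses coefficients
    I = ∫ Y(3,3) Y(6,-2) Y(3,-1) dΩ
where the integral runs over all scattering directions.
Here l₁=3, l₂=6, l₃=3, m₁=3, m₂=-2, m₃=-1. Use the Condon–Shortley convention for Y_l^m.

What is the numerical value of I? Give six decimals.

0.062728

Checks pass: Σm=0; 12 even; l₃=3∈[3,9].
(2·3+1)(2·6+1)(2·3+1) = 637
Δ: 6! 0! 6! / 13! → 1/12012
sum: t=3:−1/1296 = -1/1296
3j²(3 6 3; 0 0 0) = Δ·Π!·Σ² = 100/3003  (sign +1)
sum: t=0:+1/34560 = 1/34560
3j²(3 6 3; 3 -2 -1) = Δ·Π!·Σ² = 1/429  (sign +1)
combine: 4πI² = 637·100/3003·1/429 = 700/14157
take √, sign +1: I = 0.06272757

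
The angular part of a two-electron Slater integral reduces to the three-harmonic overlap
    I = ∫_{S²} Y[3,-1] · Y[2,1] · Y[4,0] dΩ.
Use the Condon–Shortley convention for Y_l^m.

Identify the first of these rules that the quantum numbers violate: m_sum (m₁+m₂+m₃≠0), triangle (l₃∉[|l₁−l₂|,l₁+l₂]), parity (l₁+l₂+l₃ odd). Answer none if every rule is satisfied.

azimuthal sum: -1 + 1 + 0 = 0  ✓
1 ≤ 4 ≤ 5 (triangle on l)  ✓
L = 3 + 2 + 4 = 9 (odd)  ✗

parity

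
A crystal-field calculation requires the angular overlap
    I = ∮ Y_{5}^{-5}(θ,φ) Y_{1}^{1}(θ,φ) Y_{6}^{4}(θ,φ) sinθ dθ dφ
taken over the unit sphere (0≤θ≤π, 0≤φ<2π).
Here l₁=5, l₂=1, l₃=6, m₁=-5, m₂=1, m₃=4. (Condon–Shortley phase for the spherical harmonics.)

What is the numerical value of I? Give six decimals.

Rules hold: Σm=0, L=12 even, 4≤6≤6.
N = 11·3·13 = 429
Δ = 0!·10!·2!/13! = 1/858
Racah Σ t=0..0: t=0:+1/14400 = 1/14400
⇒ 3j(5 1 6; 0 0 0)² = 6/143, sgn +1
Racah Σ t=0..0: t=0:+1/7257600 = 1/7257600
⇒ 3j(5 1 6; -5 1 4)² = 1/858, sgn +1
4πI² = N·(3j₀)²·(3jₘ)² = 3/143
I = +1·√(0.020979/4π) = 0.04085899

0.040859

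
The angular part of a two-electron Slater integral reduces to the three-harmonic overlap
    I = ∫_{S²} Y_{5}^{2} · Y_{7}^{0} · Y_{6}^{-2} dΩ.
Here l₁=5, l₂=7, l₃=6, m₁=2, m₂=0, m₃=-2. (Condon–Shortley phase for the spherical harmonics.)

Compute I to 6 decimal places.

m-sum 0 ✓  L=18 even ✓  2≤6≤12 ✓
Π(2lᵢ+1) = 11×15×13 = 2145
triangle coeff Δ(5,7,6) = 1/174594420
Σ_t [1,5]: t=1:−1/4147200 t=2:+1/207360 t=3:−1/82944 t=4:+1/207360 t=5:−1/4147200 = -1/345600
(3j)²=420/46189 [(5 7 6; 0 0 0)], sign=-1
Σ_t [0,3]: t=0:+1/21772800 t=1:−1/691200 t=2:+1/207360 t=3:−1/497664 = 41/29030400
(3j)²=11767/1385670 [(5 7 6; 2 0 -2)], sign=+1
⇒ 4πI² = 2471070/14919047
I = (-1)√(2471070/14919047/(4π)) = -0.11480665

-0.114807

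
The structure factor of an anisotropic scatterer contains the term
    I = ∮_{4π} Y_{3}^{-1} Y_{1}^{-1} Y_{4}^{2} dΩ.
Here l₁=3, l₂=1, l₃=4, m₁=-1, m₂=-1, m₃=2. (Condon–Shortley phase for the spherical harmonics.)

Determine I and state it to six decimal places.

0.238414

m-sum 0 ✓  L=8 even ✓  2≤4≤4 ✓
Π(2lᵢ+1) = 7×3×9 = 189
triangle coeff Δ(3,1,4) = 1/252
Σ_t [0,0]: t=0:+1/36 = 1/36
(3j)²=4/63 [(3 1 4; 0 0 0)], sign=+1
Σ_t [0,0]: t=0:+1/96 = 1/96
(3j)²=5/84 [(3 1 4; -1 -1 2)], sign=+1
⇒ 4πI² = 5/7
I = (+1)√(5/7/(4π)) = 0.23841361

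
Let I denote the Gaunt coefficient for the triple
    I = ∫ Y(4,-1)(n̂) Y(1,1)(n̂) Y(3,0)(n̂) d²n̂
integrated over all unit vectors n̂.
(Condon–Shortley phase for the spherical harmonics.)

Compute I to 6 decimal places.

-0.194664

m-sum 0 ✓  L=8 even ✓  3≤3≤5 ✓
Π(2lᵢ+1) = 9×3×7 = 189
triangle coeff Δ(4,1,3) = 1/252
Σ_t [1,1]: t=1:−1/36 = -1/36
(3j)²=4/63 [(4 1 3; 0 0 0)], sign=+1
Σ_t [2,2]: t=2:+1/72 = 1/72
(3j)²=5/126 [(4 1 3; -1 1 0)], sign=-1
⇒ 4πI² = 10/21
I = (-1)√(10/21/(4π)) = -0.19466390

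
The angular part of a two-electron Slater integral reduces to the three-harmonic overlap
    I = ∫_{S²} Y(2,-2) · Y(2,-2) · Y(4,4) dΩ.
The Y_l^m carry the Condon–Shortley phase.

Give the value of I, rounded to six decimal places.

0.337168

Rules hold: Σm=0, L=8 even, 0≤4≤4.
N = 5·5·9 = 225
Δ = 0!·4!·4!/9! = 1/630
Racah Σ t=0..0: t=0:+1/16 = 1/16
⇒ 3j(2 2 4; 0 0 0)² = 2/35, sgn +1
Racah Σ t=0..0: t=0:+1/576 = 1/576
⇒ 3j(2 2 4; -2 -2 4)² = 1/9, sgn +1
4πI² = N·(3j₀)²·(3jₘ)² = 10/7
I = +1·√(1.42857/4π) = 0.33716777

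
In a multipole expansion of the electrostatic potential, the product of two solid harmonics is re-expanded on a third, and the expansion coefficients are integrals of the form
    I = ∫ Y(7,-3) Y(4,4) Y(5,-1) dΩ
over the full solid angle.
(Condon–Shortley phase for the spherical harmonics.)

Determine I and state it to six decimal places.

m-sum 0 ✓  L=16 even ✓  3≤5≤11 ✓
Π(2lᵢ+1) = 15×9×11 = 1485
triangle coeff Δ(7,4,5) = 1/6126120
Σ_t [2,4]: t=2:+1/69120 t=3:−1/20736 t=4:+1/69120 = -1/51840
(3j)²=280/21879 [(7 4 5; 0 0 0)], sign=+1
Σ_t [6,6]: t=6:+1/829440 = 1/829440
(3j)²=35/2431 [(7 4 5; -3 4 -1)], sign=+1
⇒ 4πI² = 147000/537251
I = (+1)√(147000/537251/(4π)) = 0.14755880

0.147559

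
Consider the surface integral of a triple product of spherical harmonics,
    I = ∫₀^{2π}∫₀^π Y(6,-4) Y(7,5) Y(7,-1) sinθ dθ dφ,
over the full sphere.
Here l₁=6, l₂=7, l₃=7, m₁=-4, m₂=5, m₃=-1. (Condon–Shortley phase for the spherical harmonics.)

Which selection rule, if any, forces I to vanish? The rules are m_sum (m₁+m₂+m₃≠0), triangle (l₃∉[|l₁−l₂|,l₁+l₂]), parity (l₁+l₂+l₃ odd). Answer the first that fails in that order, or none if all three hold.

Σmᵢ = 0  ✓
l₃∈[|l₁−l₂|,l₁+l₂]=[1,13], have l₃=7  ✓
Σlᵢ = 20 ⇒ even  ✓

none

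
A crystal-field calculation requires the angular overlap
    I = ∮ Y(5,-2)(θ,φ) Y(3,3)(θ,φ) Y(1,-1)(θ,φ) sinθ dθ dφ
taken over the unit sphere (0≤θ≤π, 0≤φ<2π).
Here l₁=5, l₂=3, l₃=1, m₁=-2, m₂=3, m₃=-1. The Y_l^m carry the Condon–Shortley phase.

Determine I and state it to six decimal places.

0.000000

l₃=1 ∉ [2,8] — triangle fails ⇒ I = 0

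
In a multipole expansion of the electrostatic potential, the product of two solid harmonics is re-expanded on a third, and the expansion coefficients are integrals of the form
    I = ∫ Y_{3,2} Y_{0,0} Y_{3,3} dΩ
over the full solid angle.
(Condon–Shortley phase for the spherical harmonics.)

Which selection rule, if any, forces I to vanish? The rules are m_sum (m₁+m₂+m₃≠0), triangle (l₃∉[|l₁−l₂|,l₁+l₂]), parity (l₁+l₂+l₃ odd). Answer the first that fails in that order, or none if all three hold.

m₁+m₂+m₃ = 2 + 0 + 3 = 5  ✗
triangle: |3−0|=3 ≤ l₃=3 ≤ 3+0=3
parity: l₁+l₂+l₃ = 6 is even

m_sum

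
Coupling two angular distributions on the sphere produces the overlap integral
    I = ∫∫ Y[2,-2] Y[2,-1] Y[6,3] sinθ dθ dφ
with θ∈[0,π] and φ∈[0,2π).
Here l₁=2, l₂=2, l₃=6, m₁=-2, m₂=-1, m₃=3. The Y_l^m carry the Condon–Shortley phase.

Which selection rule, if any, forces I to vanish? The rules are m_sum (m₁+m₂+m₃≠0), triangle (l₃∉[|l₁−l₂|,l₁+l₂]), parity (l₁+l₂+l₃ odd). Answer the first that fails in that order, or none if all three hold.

triangle

azimuthal sum: -2 − 1 + 3 = 0  ✓
0 ≤ 6 ≤ 4 (triangle on l)  ✗
L = 2 + 2 + 6 = 10 (even)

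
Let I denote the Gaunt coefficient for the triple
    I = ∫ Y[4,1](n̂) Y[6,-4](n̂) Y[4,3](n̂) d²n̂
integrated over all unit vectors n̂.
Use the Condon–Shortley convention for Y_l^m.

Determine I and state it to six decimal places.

Rules hold: Σm=0, L=14 even, 2≤4≤10.
N = 9·13·9 = 1053
Δ = 6!·2!·6!/15! = 1/1261260
Racah Σ t=2..4: t=2:+1/4608 t=3:−1/1296 t=4:+1/4608 = -7/20736
⇒ 3j(4 6 4; 0 0 0)² = 20/1287, sgn -1
Racah Σ t=1..2: t=1:−1/28800 t=2:+1/34560 = -1/172800
⇒ 3j(4 6 4; 1 -4 3)² = 1/1430, sgn +1
4πI² = N·(3j₀)²·(3jₘ)² = 18/1573
I = -1·√(0.0114431/4π) = -0.03017637

-0.030176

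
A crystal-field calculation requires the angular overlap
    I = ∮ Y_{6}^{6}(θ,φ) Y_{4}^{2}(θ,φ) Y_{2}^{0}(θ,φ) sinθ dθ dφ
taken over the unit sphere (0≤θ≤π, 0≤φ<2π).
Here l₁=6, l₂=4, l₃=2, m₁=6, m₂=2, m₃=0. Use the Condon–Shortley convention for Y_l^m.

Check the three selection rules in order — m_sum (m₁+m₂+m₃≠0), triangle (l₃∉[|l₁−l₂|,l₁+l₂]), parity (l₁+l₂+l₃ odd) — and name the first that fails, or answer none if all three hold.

azimuthal sum: 6 + 2 + 0 = 8  ✗
2 ≤ 2 ≤ 10 (triangle on l)
L = 6 + 4 + 2 = 12 (even)

m_sum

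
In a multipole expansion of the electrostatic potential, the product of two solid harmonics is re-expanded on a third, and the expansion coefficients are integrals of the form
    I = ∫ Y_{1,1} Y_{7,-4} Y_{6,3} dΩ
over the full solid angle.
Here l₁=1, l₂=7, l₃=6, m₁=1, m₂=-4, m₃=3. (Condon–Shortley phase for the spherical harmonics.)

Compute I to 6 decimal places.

0.259489

m-sum 0 ✓  L=14 even ✓  6≤6≤8 ✓
Π(2lᵢ+1) = 3×15×13 = 585
triangle coeff Δ(1,7,6) = 1/1365
Σ_t [1,1]: t=1:−1/518400 = -1/518400
(3j)²=7/195 [(1 7 6; 0 0 0)], sign=-1
Σ_t [0,0]: t=0:+1/4354560 = 1/4354560
(3j)²=11/273 [(1 7 6; 1 -4 3)], sign=-1
⇒ 4πI² = 11/13
I = (+1)√(11/13/(4π)) = 0.25948947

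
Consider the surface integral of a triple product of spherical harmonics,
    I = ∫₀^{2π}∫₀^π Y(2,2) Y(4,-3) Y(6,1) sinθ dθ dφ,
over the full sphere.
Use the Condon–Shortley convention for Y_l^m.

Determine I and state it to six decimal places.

Rules hold: Σm=0, L=12 even, 2≤6≤6.
N = 5·9·13 = 585
Δ = 0!·4!·8!/13! = 1/6435
Racah Σ t=0..0: t=0:+1/2304 = 1/2304
⇒ 3j(2 4 6; 0 0 0)² = 5/143, sgn +1
Racah Σ t=0..0: t=0:+1/120960 = 1/120960
⇒ 3j(2 4 6; 2 -3 1)² = 1/1287, sgn -1
4πI² = N·(3j₀)²·(3jₘ)² = 25/1573
I = -1·√(0.0158932/4π) = -0.03556319

-0.035563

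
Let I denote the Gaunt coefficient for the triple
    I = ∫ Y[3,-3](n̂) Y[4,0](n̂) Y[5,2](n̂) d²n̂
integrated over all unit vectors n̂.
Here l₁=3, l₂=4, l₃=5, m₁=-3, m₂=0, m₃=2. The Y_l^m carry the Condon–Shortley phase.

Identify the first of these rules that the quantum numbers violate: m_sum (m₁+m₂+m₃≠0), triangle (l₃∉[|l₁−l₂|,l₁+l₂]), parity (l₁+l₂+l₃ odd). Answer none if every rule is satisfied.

m_sum

Σmᵢ = -1  ✗
l₃∈[|l₁−l₂|,l₁+l₂]=[1,7], have l₃=5
Σlᵢ = 12 ⇒ even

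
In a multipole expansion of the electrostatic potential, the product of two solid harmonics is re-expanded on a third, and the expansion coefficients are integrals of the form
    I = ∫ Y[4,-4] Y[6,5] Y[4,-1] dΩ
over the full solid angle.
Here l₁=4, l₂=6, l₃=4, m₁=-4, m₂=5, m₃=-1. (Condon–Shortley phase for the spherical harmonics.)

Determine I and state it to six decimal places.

Rules hold: Σm=0, L=14 even, 2≤4≤10.
N = 9·13·9 = 1053
Δ = 6!·2!·6!/15! = 1/1261260
Racah Σ t=2..4: t=2:+1/4608 t=3:−1/1296 t=4:+1/4608 = -7/20736
⇒ 3j(4 6 4; 0 0 0)² = 20/1287, sgn -1
Racah Σ t=6..6: t=6:+1/172800 = 1/172800
⇒ 3j(4 6 4; -4 5 -1)² = 2/65, sgn -1
4πI² = N·(3j₀)²·(3jₘ)² = 72/143
I = +1·√(0.503497/4π) = 0.20016738

0.200167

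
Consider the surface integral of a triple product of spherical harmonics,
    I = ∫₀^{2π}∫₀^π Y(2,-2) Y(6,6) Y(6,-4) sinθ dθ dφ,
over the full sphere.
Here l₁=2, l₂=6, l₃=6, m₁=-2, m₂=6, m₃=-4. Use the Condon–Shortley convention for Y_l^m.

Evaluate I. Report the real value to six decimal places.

-0.076075

Rules hold: Σm=0, L=14 even, 4≤6≤8.
N = 5·13·13 = 845
Δ = 2!·2!·10!/15! = 1/90090
Racah Σ t=0..2: t=0:+1/69120 t=1:−1/14400 t=2:+1/69120 = -7/172800
⇒ 3j(2 6 6; 0 0 0)² = 14/715, sgn -1
Racah Σ t=2..2: t=2:+1/14515200 = 1/14515200
⇒ 3j(2 6 6; -2 6 -4)² = 2/455, sgn +1
4πI² = N·(3j₀)²·(3jₘ)² = 4/55
I = -1·√(0.0727273/4π) = -0.07607531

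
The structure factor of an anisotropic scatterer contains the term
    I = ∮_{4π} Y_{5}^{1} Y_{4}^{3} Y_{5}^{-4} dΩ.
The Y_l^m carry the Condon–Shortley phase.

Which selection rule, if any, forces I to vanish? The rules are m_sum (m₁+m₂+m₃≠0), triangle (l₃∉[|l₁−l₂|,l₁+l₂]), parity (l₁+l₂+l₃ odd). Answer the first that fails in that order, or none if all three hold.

none

m₁+m₂+m₃ = 1 + 3 − 4 = 0  ✓
triangle: |5−4|=1 ≤ l₃=5 ≤ 5+4=9  ✓
parity: l₁+l₂+l₃ = 14 is even  ✓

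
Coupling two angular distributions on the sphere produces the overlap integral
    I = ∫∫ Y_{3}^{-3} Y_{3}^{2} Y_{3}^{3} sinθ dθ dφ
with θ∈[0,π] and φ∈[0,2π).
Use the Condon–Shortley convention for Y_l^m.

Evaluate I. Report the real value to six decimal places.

m-sum = -3 + 2 + 3 = 2 ≠ 0 ⇒ I = 0

0.000000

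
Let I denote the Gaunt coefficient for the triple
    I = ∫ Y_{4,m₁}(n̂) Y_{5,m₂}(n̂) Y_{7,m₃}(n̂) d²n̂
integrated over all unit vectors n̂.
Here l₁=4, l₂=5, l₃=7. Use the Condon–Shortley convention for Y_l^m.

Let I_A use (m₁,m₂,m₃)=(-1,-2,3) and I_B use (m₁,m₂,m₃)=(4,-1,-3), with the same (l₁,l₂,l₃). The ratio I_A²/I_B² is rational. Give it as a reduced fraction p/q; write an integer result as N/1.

l's match ⇒ only the (l;m) 3-j factors differ between A and B.
A: triangle coeff Δ(4,5,7) = 1/6126120; Σ_t [0,2]: t=0:+1/172800 t=1:−1/69120 t=2:+1/362880 = -43/7257600; (3j)²=1849/170170 [(4 5 7; -1 -2 3)], sign=-1
B: triangle coeff Δ(4,5,7) = 1/6126120; Σ_t [0,0]: t=0:+1/829440 = 1/829440; (3j)²=35/2431 [(4 5 7; 4 -1 -3)], sign=+1
I_A²/I_B² = (1849/170170)/(35/2431) = 1849/2450

1849/2450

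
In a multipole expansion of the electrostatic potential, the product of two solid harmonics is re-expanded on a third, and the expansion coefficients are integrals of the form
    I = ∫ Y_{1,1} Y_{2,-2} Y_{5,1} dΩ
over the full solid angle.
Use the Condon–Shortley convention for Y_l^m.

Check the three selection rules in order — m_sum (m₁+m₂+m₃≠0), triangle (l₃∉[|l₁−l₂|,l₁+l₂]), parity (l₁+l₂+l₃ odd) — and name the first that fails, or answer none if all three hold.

triangle

azimuthal sum: 1 − 2 + 1 = 0  ✓
1 ≤ 5 ≤ 3 (triangle on l)  ✗
L = 1 + 2 + 5 = 8 (even)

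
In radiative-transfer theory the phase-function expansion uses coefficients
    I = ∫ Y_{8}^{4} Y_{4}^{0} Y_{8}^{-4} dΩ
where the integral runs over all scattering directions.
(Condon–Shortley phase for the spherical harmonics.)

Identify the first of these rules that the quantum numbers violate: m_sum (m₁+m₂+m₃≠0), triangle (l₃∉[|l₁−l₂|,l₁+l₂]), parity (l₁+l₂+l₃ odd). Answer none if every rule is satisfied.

Σmᵢ = 0  ✓
l₃∈[|l₁−l₂|,l₁+l₂]=[4,12], have l₃=8  ✓
Σlᵢ = 20 ⇒ even  ✓

none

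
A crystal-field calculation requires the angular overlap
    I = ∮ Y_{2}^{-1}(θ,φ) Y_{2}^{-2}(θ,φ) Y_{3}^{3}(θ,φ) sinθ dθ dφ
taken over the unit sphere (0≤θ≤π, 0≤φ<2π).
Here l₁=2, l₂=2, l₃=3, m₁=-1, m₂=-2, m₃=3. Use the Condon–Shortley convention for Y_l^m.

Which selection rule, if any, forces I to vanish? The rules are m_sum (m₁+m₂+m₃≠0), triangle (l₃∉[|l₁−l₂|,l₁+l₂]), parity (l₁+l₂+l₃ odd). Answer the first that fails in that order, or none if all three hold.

parity

azimuthal sum: -1 − 2 + 3 = 0  ✓
0 ≤ 3 ≤ 4 (triangle on l)  ✓
L = 2 + 2 + 3 = 7 (odd)  ✗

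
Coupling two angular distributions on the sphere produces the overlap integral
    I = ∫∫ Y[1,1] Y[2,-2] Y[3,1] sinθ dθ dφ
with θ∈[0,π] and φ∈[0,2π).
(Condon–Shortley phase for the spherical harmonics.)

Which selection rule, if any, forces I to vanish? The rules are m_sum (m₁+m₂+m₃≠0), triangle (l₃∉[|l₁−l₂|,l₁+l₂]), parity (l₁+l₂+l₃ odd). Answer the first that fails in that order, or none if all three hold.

none

m₁+m₂+m₃ = 1 − 2 + 1 = 0  ✓
triangle: |1−2|=1 ≤ l₃=3 ≤ 1+2=3  ✓
parity: l₁+l₂+l₃ = 6 is even  ✓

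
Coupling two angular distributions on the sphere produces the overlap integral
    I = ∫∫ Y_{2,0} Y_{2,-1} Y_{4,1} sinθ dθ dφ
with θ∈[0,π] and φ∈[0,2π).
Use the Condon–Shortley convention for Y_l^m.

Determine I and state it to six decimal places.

-0.220728

Rules hold: Σm=0, L=8 even, 0≤4≤4.
N = 5·5·9 = 225
Δ = 0!·4!·4!/9! = 1/630
Racah Σ t=0..0: t=0:+1/16 = 1/16
⇒ 3j(2 2 4; 0 0 0)² = 2/35, sgn +1
Racah Σ t=0..0: t=0:+1/24 = 1/24
⇒ 3j(2 2 4; 0 -1 1)² = 1/21, sgn -1
4πI² = N·(3j₀)²·(3jₘ)² = 30/49
I = -1·√(0.612245/4π) = -0.22072812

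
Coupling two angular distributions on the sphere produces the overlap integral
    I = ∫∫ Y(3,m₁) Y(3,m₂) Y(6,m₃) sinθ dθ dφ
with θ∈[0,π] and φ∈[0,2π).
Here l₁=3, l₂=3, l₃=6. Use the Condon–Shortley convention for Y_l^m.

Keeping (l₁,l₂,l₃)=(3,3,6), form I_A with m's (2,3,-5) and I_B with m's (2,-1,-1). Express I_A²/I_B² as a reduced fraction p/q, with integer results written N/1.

l's match ⇒ only the (l;m) 3-j factors differ between A and B.
A: triangle coeff Δ(3,3,6) = 1/12012; Σ_t [0,0]: t=0:+1/86400 = 1/86400; (3j)²=1/26 [(3 3 6; 2 3 -5)], sign=-1
B: triangle coeff Δ(3,3,6) = 1/12012; Σ_t [0,0]: t=0:+1/5760 = 1/5760; (3j)²=5/572 [(3 3 6; 2 -1 -1)], sign=-1
I_A²/I_B² = (1/26)/(5/572) = 22/5

22/5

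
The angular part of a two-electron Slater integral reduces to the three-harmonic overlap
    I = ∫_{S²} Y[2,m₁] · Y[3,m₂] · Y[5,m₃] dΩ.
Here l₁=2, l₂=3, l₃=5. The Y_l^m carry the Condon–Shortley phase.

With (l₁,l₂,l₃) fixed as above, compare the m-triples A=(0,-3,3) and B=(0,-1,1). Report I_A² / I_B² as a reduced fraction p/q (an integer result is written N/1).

14/45

Shared (l₁,l₂,l₃)=(2,3,5): N and (l;000)² cancel in I_A²/I_B².
A: Δ = 0!·4!·6!/11! = 1/2310; Racah Σ t=0..0: t=0:+1/2880 = 1/2880; ⇒ 3j(2 3 5; 0 -3 3)² = 2/165, sgn +1
B: Δ = 0!·4!·6!/11! = 1/2310; Racah Σ t=0..0: t=0:+1/192 = 1/192; ⇒ 3j(2 3 5; 0 -1 1)² = 3/77, sgn +1
I_A²/I_B² = (2/165)/(3/77) = 14/45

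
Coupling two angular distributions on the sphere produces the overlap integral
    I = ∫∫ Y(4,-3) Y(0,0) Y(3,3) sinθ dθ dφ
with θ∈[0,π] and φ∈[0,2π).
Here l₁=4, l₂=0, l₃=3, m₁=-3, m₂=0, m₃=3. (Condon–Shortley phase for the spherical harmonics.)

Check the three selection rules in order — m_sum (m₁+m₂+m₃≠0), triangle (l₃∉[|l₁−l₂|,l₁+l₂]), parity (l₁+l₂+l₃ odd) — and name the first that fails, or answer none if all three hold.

m₁+m₂+m₃ = -3 + 0 + 3 = 0  ✓
triangle: |4−0|=4 ≤ l₃=3 ≤ 4+0=4  ✗
parity: l₁+l₂+l₃ = 7 is odd

triangle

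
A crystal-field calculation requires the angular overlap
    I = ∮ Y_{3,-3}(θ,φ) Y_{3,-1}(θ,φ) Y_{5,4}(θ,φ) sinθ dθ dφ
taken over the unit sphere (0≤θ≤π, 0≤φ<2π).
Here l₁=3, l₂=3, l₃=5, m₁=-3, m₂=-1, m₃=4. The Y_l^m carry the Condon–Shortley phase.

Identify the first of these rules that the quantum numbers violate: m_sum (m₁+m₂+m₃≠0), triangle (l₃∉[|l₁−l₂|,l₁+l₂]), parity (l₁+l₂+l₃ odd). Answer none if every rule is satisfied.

azimuthal sum: -3 − 1 + 4 = 0  ✓
0 ≤ 5 ≤ 6 (triangle on l)  ✓
L = 3 + 3 + 5 = 11 (odd)  ✗

parity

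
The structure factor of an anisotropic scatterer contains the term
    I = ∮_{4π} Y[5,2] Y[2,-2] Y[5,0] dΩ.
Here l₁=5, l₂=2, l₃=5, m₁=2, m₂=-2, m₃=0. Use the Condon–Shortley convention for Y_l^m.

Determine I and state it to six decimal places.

-0.191372

Checks pass: Σm=0; 12 even; l₃=5∈[3,7].
(2·5+1)(2·2+1)(2·5+1) = 605
Δ: 2! 8! 2! / 13! → 1/38610
sum: t=0:+1/2880 t=1:−1/576 t=2:+1/2880 = -1/960
3j²(5 2 5; 0 0 0) = Δ·Π!·Σ² = 10/429  (sign +1)
sum: t=0:+1/2880 = 1/2880
3j²(5 2 5; 2 -2 0) = Δ·Π!·Σ² = 14/429  (sign -1)
combine: 4πI² = 605·10/429·14/429 = 700/1521
take √, sign -1: I = -0.19137248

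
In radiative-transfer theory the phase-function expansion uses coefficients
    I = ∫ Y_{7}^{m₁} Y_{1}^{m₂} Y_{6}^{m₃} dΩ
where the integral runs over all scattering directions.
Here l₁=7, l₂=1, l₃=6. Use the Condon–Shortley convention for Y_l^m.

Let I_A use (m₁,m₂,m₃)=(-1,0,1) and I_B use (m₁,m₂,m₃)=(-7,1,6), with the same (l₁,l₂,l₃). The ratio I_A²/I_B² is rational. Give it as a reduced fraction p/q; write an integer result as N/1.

48/91

Same 7,1,6: normalisation and zero-m 3j drop out of the ratio.
A: Δ: 2! 12! 0! / 15! → 1/1365; sum: t=1:−1/604800 = -1/604800; 3j²(7 1 6; -1 0 1) = Δ·Π!·Σ² = 16/455  (sign +1)
B: Δ: 2! 12! 0! / 15! → 1/1365; sum: t=2:+1/958003200 = 1/958003200; 3j²(7 1 6; -7 1 6) = Δ·Π!·Σ² = 1/15  (sign +1)
I_A²/I_B² = (16/455)/(1/15) = 48/91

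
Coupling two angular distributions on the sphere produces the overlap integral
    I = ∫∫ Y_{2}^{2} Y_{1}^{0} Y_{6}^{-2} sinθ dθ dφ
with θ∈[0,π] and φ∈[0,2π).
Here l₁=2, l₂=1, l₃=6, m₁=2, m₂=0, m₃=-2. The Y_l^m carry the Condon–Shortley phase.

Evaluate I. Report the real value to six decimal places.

0.000000

|2−1|≤6≤2+1 violated ⇒ I = 0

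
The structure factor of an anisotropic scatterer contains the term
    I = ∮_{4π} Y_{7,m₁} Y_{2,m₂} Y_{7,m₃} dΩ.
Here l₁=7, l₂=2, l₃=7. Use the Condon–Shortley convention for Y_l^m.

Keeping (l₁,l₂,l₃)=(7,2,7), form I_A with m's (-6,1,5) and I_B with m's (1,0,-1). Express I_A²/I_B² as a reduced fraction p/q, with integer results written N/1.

4719/2809

Shared (l₁,l₂,l₃)=(7,2,7): N and (l;000)² cancel in I_A²/I_B².
A: Δ = 2!·12!·2!/17! = 1/185640; Racah Σ t=1..2: t=1:−1/958003200 t=2:+1/79833600 = 1/87091200; ⇒ 3j(7 2 7; -6 1 5)² = 121/4760, sgn +1
B: Δ = 2!·12!·2!/17! = 1/185640; Racah Σ t=0..2: t=0:+1/2073600 t=1:−1/604800 t=2:+1/3870720 = -53/58060800; ⇒ 3j(7 2 7; 1 0 -1)² = 2809/185640, sgn -1
I_A²/I_B² = (121/4760)/(2809/185640) = 4719/2809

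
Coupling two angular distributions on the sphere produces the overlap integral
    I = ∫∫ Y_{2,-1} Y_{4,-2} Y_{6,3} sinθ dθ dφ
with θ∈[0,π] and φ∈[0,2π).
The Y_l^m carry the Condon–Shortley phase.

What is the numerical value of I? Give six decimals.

m-sum 0 ✓  L=12 even ✓  2≤6≤6 ✓
Π(2lᵢ+1) = 5×9×13 = 585
triangle coeff Δ(2,4,6) = 1/6435
Σ_t [0,0]: t=0:+1/2304 = 1/2304
(3j)²=5/143 [(2 4 6; 0 0 0)], sign=+1
Σ_t [0,0]: t=0:+1/8640 = 1/8640
(3j)²=28/715 [(2 4 6; -1 -2 3)], sign=-1
⇒ 4πI² = 1260/1573
I = (-1)√(1260/1573/(4π)) = -0.25247360

-0.252474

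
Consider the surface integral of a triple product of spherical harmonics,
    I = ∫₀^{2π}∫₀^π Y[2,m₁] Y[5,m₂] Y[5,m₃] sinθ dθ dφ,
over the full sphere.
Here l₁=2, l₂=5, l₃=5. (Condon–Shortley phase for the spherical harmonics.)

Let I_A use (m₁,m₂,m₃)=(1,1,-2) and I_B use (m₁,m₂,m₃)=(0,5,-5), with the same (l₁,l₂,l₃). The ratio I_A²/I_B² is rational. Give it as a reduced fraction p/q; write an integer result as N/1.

l's match ⇒ only the (l;m) 3-j factors differ between A and B.
A: triangle coeff Δ(2,5,5) = 1/38610; Σ_t [0,1]: t=0:+1/2880 t=1:−1/1440 = -1/2880; (3j)²=7/715 [(2 5 5; 1 1 -2)], sign=+1
B: triangle coeff Δ(2,5,5) = 1/38610; Σ_t [2,2]: t=2:+1/161280 = 1/161280; (3j)²=15/286 [(2 5 5; 0 5 -5)], sign=+1
I_A²/I_B² = (7/715)/(15/286) = 14/75

14/75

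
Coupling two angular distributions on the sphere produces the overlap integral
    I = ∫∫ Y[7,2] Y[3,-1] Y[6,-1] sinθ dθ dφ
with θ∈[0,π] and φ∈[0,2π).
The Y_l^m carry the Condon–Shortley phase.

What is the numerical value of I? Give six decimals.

Checks pass: Σm=0; 16 even; l₃=6∈[4,10].
(2·7+1)(2·3+1)(2·6+1) = 1365
Δ: 4! 10! 2! / 17! → 1/2042040
sum: t=1:−1/207360 t=2:+1/57600 t=3:−1/207360 = 1/129600
3j²(7 3 6; 0 0 0) = Δ·Π!·Σ² = 168/12155  (sign +1)
sum: t=0:+1/691200 t=1:−1/103680 t=2:+1/241920 = -59/14515200
3j²(7 3 6; 2 -1 -1) = Δ·Π!·Σ² = 3481/340340  (sign +1)
combine: 4πI² = 1365·168/12155·3481/340340 = 438606/2272985
take √, sign +1: I = 0.12391791

0.123918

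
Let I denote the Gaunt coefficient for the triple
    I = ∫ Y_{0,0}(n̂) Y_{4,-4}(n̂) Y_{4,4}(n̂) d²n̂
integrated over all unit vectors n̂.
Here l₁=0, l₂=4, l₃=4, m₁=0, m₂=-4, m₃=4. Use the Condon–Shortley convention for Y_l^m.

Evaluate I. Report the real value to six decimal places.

Checks pass: Σm=0; 8 even; l₃=4∈[4,4].
(2·0+1)(2·4+1)(2·4+1) = 81
Δ: 0! 0! 8! / 9! → 1/9
sum: t=0:+1/576 = 1/576
3j²(0 4 4; 0 0 0) = Δ·Π!·Σ² = 1/9  (sign +1)
sum: t=0:+1/40320 = 1/40320
3j²(0 4 4; 0 -4 4) = Δ·Π!·Σ² = 1/9  (sign +1)
combine: 4πI² = 81·1/9·1/9 = 1/1
take √, sign +1: I = 0.28209479

0.282095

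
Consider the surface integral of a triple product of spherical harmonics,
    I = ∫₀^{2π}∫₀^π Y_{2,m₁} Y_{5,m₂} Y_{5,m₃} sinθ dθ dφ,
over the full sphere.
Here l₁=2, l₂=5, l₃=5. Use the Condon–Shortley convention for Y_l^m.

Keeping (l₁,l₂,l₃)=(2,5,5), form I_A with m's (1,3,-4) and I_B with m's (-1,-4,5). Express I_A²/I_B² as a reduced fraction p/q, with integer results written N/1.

49/45

Same 2,5,5: normalisation and zero-m 3j drop out of the ratio.
A: Δ: 2! 2! 8! / 13! → 1/38610; sum: t=0:+1/80640 t=1:−1/10080 = -1/11520; 3j²(2 5 5; 1 3 -4) = Δ·Π!·Σ² = 49/1430  (sign +1)
B: Δ: 2! 2! 8! / 13! → 1/38610; sum: t=1:−1/80640 = -1/80640; 3j²(2 5 5; -1 -4 5) = Δ·Π!·Σ² = 9/286  (sign -1)
I_A²/I_B² = (49/1430)/(9/286) = 49/45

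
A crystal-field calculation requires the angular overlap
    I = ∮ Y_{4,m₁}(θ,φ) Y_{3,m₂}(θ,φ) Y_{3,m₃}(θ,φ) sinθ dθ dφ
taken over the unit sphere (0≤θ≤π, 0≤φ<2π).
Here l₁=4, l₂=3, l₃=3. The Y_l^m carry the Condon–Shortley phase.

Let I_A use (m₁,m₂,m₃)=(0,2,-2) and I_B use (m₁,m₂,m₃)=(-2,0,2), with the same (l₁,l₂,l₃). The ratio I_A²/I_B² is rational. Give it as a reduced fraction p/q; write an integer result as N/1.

l's match ⇒ only the (l;m) 3-j factors differ between A and B.
A: triangle coeff Δ(4,3,3) = 1/34650; Σ_t [3,4]: t=3:−1/72 t=4:+1/576 = -7/576; (3j)²=7/198 [(4 3 3; 0 2 -2)], sign=+1
B: triangle coeff Δ(4,3,3) = 1/34650; Σ_t [2,3]: t=2:+1/96 t=3:−1/72 = -1/288; (3j)²=1/462 [(4 3 3; -2 0 2)], sign=+1
I_A²/I_B² = (7/198)/(1/462) = 49/3

49/3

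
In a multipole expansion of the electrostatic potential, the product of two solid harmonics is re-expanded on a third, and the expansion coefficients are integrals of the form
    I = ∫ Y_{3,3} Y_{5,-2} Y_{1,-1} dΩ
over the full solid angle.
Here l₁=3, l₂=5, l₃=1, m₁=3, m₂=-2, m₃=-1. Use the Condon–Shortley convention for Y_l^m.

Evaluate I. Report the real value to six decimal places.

triangle: need 2≤l₃≤8, have 1; I=0

0.000000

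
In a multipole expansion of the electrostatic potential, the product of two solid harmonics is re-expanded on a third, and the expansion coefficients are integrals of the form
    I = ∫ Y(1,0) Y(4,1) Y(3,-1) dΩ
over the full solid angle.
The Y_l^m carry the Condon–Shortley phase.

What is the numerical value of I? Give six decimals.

-0.238414

Checks pass: Σm=0; 8 even; l₃=3∈[3,5].
(2·1+1)(2·4+1)(2·3+1) = 189
Δ: 2! 0! 6! / 9! → 1/252
sum: t=1:−1/36 = -1/36
3j²(1 4 3; 0 0 0) = Δ·Π!·Σ² = 4/63  (sign +1)
sum: t=1:−1/48 = -1/48
3j²(1 4 3; 0 1 -1) = Δ·Π!·Σ² = 5/84  (sign -1)
combine: 4πI² = 189·4/63·5/84 = 5/7
take √, sign -1: I = -0.23841361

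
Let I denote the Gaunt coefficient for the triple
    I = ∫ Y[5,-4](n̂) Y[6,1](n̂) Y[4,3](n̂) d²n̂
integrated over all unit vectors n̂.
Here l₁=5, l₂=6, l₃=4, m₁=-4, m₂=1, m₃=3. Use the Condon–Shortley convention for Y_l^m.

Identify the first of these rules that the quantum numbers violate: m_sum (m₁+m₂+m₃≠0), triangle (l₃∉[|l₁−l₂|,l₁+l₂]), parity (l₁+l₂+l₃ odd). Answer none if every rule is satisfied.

parity

azimuthal sum: -4 + 1 + 3 = 0  ✓
1 ≤ 4 ≤ 11 (triangle on l)  ✓
L = 5 + 6 + 4 = 15 (odd)  ✗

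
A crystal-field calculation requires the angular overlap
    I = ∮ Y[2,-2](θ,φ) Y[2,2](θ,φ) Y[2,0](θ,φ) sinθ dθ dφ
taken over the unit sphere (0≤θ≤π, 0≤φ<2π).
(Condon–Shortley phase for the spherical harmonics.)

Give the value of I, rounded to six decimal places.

Rules hold: Σm=0, L=6 even, 0≤2≤4.
N = 5·5·5 = 125
Δ = 2!·2!·2!/7! = 1/630
Racah Σ t=0..2: t=0:+1/8 t=1:−1/1 t=2:+1/8 = -3/4
⇒ 3j(2 2 2; 0 0 0)² = 2/35, sgn -1
Racah Σ t=2..2: t=2:+1/8 = 1/8
⇒ 3j(2 2 2; -2 2 0)² = 2/35, sgn +1
4πI² = N·(3j₀)²·(3jₘ)² = 20/49
I = -1·√(0.408163/4π) = -0.18022375

-0.180224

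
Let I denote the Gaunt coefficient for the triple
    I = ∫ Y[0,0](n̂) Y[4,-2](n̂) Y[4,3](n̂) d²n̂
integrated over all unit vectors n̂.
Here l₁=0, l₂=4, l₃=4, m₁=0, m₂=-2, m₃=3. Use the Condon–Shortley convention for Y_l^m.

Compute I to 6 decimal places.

0.000000

0 − 2 + 3 = 1 ≠ 0: azimuthal integral kills it; I = 0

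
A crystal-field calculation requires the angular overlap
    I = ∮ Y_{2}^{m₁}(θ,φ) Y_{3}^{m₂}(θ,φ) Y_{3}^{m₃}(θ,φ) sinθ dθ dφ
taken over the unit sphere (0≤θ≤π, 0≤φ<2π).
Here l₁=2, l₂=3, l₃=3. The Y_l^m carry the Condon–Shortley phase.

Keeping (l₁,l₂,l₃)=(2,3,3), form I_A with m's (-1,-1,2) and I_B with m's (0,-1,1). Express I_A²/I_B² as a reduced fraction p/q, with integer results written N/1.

5/3

l's match ⇒ only the (l;m) 3-j factors differ between A and B.
A: triangle coeff Δ(2,3,3) = 1/3780; Σ_t [1,2]: t=1:−1/12 t=2:+1/48 = -1/16; (3j)²=1/28 [(2 3 3; -1 -1 2)], sign=+1
B: triangle coeff Δ(2,3,3) = 1/3780; Σ_t [0,2]: t=0:+1/16 t=1:−1/6 t=2:+1/96 = -3/32; (3j)²=3/140 [(2 3 3; 0 -1 1)], sign=-1
I_A²/I_B² = (1/28)/(3/140) = 5/3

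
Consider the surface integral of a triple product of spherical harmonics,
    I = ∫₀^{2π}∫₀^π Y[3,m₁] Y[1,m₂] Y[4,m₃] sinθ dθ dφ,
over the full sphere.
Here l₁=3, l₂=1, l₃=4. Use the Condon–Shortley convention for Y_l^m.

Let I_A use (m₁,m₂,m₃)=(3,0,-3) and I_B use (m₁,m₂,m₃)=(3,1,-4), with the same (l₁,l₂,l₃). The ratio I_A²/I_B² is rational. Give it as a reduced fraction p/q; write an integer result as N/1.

1/4

l's match ⇒ only the (l;m) 3-j factors differ between A and B.
A: triangle coeff Δ(3,1,4) = 1/252; Σ_t [0,0]: t=0:+1/720 = 1/720; (3j)²=1/36 [(3 1 4; 3 0 -3)], sign=-1
B: triangle coeff Δ(3,1,4) = 1/252; Σ_t [0,0]: t=0:+1/1440 = 1/1440; (3j)²=1/9 [(3 1 4; 3 1 -4)], sign=+1
I_A²/I_B² = (1/36)/(1/9) = 1/4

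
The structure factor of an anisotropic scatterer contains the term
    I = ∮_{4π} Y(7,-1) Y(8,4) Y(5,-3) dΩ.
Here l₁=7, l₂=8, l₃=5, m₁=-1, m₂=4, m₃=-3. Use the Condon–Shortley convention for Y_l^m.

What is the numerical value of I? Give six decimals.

Rules hold: Σm=0, L=20 even, 1≤5≤15.
N = 15·17·11 = 2805
Δ = 10!·4!·6!/21! = 1/814773960
Racah Σ t=3..7: t=3:−1/87091200 t=4:+1/4976640 t=5:−1/2073600 t=6:+1/4976640 t=7:−1/87091200 = -1/9676800
⇒ 3j(7 8 5; 0 0 0)² = 360/46189, sgn +1
Racah Σ t=6..8: t=6:+1/49766400 t=7:−1/21772800 t=8:+1/92897280 = -1/66355200
⇒ 3j(7 8 5; -1 4 -3)² = 63/8398, sgn -1
4πI² = N·(3j₀)²·(3jₘ)² = 170100/1037153
I = -1·√(0.164007/4π) = -0.11424200

-0.114242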